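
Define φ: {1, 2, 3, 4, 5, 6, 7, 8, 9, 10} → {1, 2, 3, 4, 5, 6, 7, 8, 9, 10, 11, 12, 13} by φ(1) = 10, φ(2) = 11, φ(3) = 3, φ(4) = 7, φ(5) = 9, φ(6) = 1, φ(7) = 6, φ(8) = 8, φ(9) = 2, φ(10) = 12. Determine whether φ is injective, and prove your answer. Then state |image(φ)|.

10

The values φ(1), …, φ(10) are 10, 11, 3, 7, 9, 1, 6, 8, 2, 12 — all distinct.
So φ(x_1) = φ(x_2) only when x_1 = x_2, and φ is injective.
The image of φ is {1, 2, 3, 6, 7, 8, 9, 10, 11, 12}, which has 10 elements.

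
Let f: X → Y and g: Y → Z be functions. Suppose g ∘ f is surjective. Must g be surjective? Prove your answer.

surjective

Let c ∈ Z. Since g ∘ f is surjective, some a ∈ X has g(f(a)) = c. Then b = f(a) ∈ Y satisfies g(b) = c. So g is surjective.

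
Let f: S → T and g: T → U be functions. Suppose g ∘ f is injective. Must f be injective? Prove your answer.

Suppose f(a) = f(b). Applying g: (g ∘ f)(a) = (g ∘ f)(b). Since g ∘ f is injective, a = b. Therefore f is injective.

injective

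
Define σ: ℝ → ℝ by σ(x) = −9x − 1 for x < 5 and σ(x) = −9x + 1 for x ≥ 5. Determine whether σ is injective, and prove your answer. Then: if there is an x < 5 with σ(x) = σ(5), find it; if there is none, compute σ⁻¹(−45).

Both pieces are strictly decreasing (slopes −9 and −9), so each is injective on its own interval.
The left piece maps (−∞, 5) onto (−46, ∞); the right piece maps [5, ∞) onto (−∞, −44].
These images overlap. In particular σ(5) = −44 (right piece), and solving −9x − 1 = −44 on the left piece gives x = 43/9 < 5.
So σ(43/9) = σ(5) with 43/9 ≠ 5, and σ is not injective. This x = 43/9 is the requested value below 5.

43/9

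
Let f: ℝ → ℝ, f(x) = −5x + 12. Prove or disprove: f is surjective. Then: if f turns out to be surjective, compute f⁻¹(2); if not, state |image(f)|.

2

By definition, f is surjective if every y in the codomain equals f(x) for some x in the domain.
For any y ∈ ℝ, x = (y − 12)/(−5) satisfies f(x) = y.
Thus f is surjective.
Since f is surjective, we compute f⁻¹(2) = (2 − 12)/(−5) = 2.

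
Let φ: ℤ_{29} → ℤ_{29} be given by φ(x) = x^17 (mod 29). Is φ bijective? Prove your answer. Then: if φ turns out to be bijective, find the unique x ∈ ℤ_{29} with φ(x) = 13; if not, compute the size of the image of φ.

Since 29 is prime, the nonzero elements of ℤ_{29} form a cyclic group of order 28.
As gcd(17, 28) = 1, raising to the 17th power is a bijection on this group: if x_1^17 ≡ x_2^17 then (x_1x_2^{−1})^17 = 1, and the only element of order dividing gcd(17, 28) = 1 is 1, so x_1 = x_2.
With φ(0) = 0 this makes φ injective on all of ℤ_{29}, hence bijective (finite equal-size domain and codomain). In particular φ is bijective.
Since φ is bijective, we find the preimage of 13. The inverse of x ↦ x^17 on (ℤ_{29})^× is x ↦ x^5, because 17·5 = 85 = 3·28 + 1 ≡ 1 (mod 28) and x^{28} = 1 for x ≠ 0 (Fermat). So φ⁻¹(13) = 13^5 mod 29.
Repeated squaring mod 29: 13^1 ≡ 13, 13^2 ≡ 13² = 169 ≡ 24, 13^4 ≡ 24² = 576 ≡ 25. Since 5 = 4 + 1, 13^5 ≡ 25·13: 25·13 = 325 ≡ 6. So 13^5 ≡ 6 (mod 29).
Hence φ⁻¹(13) = 6.

6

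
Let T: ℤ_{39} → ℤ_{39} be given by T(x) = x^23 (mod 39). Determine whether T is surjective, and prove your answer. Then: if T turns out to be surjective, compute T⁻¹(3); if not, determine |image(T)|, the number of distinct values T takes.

9

Computing x^23 mod 39 for each x (by repeated squaring, reducing mod 39 at every step), the values T(0), T(1), …, T(38) are: 0, 1, 20, 9, 10, 8, 24, 28, 5, 3, 4, 32, 12, 13, 14, 33, 22, 23, 21, 37, 2, 18, 16, 17, 6, 25, 26, 27, 7, 35, 36, 34, 11, 15, 31, 29, 30, 19, 38.
Every element of ℤ_{39} appears exactly once in this list, so T is a bijection, and in particular surjective.
Since T is surjective, we read off the preimage of 3 from the same table: T(9) = 3, so T⁻¹(3) = 9.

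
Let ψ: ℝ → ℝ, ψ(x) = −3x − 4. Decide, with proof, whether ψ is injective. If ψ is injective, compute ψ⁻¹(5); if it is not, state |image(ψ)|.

Suppose ψ(u) = ψ(v). Then −3u − 4 = −3v − 4, therefore −3u = −3v, thus u = v.
Thus ψ is injective.
Since ψ is injective, we compute ψ⁻¹(5) = (5 + 4)/(−3) = −3.

-3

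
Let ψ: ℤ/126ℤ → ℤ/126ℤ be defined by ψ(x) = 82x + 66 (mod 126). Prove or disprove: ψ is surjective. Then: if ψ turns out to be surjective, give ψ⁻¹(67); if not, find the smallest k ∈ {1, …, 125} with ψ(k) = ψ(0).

Recall that surjectivity means every element of the codomain has a preimage under ψ.
Since gcd(82, 126) = 2, we have 82x ≡ 0 (mod 2) for all x, so ψ(x) ≡ 0 (mod 2).
But 1 ≢ 0 (mod 2), so 1 ∈ ℤ/126ℤ has no preimage. So ψ is not surjective.
Since ψ is not surjective, we find the least positive k with ψ(k) = ψ(0): this means 82k ≡ 0 (mod 126), i.e. 126 ∣ 82k. Since gcd(82, 126) = 2, dividing through by 2 this holds exactly when 63 ∣ 41k, and as gcd(41, 63) = 1, exactly when 63 ∣ k.
The smallest positive such k is 63.

63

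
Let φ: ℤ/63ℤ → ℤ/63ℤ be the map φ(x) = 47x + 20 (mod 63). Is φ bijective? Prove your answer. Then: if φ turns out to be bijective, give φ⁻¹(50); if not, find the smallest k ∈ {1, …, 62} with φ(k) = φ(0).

Suppose φ(a) = φ(b) in ℤ/63ℤ. Then 47a + 20 ≡ 47b + 20 (mod 63), so 47(a − b) ≡ 0 (mod 63).
Since gcd(47, 63) = 1, 47 is invertible modulo 63, so a − b ≡ 0 (mod 63), i.e. a = b.
We now compute 47⁻¹ mod 63 explicitly. Euclid's algorithm: 63 = 1·47 + 16, 47 = 2·16 + 15, 16 = 1·15 + 1; back-substituting gives 1 = 59·47 − 44·63, so 47⁻¹ ≡ 59 (mod 63).
For any y ∈ ℤ/63ℤ, x = 59(y − 20) mod 63 satisfies φ(x) = 47·59(y − 20) + 20 ≡ y (since 47·59 ≡ 1 mod 63). So every y has a preimage.
Thus φ is bijective.
Since φ is bijective, we find φ⁻¹(50): we need 47x ≡ 50 − 20 ≡ 30 (mod 63). Using 47⁻¹ = 59: x ≡ 59·30 = 1770 = 28·63 + 6, so x = 6.
Check: φ(6) = 47·6 + 20 = 302 = 4·63 + 50 ≡ 50 (mod 63).

6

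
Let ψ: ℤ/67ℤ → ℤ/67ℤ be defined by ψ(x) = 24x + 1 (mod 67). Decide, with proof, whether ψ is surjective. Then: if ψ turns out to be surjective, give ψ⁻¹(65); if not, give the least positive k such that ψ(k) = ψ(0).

25

Since gcd(24, 67) = 1, 24 is invertible modulo 67. Euclid's algorithm: 67 = 2·24 + 19, 24 = 1·19 + 5, 19 = 3·5 + 4, 5 = 1·4 + 1; back-substituting gives 1 = 14·24 − 5·67, so 24⁻¹ ≡ 14 (mod 67).
Then y ↦ 14(y − 1) is a two-sided inverse to ψ, so every y ∈ ℤ/67ℤ has a preimage.
Therefore ψ is surjective.
Since ψ is surjective, we compute ψ⁻¹(65): solve 24x + 1 ≡ 65 (mod 67), i.e. 24x ≡ 64 (mod 67).
Multiplying by 24⁻¹ = 14 gives x ≡ 14·64 = 896 = 13·67 + 25 ≡ 25 (mod 67).
Check: ψ(25) = 24·25 + 1 = 601 = 8·67 + 65 ≡ 65 (mod 67).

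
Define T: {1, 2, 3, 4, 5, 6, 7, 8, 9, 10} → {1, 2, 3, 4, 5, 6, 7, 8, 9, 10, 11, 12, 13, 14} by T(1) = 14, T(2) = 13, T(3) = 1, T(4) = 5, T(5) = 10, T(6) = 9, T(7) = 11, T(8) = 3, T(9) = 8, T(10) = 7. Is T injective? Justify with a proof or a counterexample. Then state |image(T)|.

The values T(1), …, T(10) are 14, 13, 1, 5, 10, 9, 11, 3, 8, 7 — all distinct.
So T(x_1) = T(x_2) only when x_1 = x_2, and T is injective.
The image of T is {1, 3, 5, 7, 8, 9, 10, 11, 13, 14}, which has 10 elements.

10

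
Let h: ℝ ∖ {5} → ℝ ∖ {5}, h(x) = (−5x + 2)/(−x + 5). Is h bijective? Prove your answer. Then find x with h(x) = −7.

Suppose h(s) = h(t). Cross-multiplying: (−5s + 2)(−t + 5) = (−5t + 2)(−s + 5).
Expanding both sides and cancelling the symmetric terms leaves −23·(s − t) = 0. Since −23 ≠ 0, s = t. Therefore h is injective.
For any y ≠ 5, solving y(−x + 5) = −5x + 2 for x gives a well-defined x ≠ 5. So h is surjective.
So h is bijective.
Solving h(x) = −7: cross-multiplying gives −5x + 2 = −7(−x + 5), which rearranges to −12x = −37, so x = 37/12.

37/12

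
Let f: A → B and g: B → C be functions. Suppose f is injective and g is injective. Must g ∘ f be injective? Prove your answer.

Suppose (g ∘ f)(x_1) = (g ∘ f)(x_2), i.e. g(f(x_1)) = g(f(x_2)).
Since g is injective, f(x_1) = f(x_2). Since f is injective, x_1 = x_2. Thus g ∘ f is injective.

injective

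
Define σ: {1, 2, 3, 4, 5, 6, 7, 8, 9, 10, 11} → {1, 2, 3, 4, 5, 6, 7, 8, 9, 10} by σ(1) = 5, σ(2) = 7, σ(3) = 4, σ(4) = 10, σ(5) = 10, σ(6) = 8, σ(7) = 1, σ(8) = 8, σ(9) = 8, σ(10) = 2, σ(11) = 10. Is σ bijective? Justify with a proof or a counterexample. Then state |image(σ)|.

7

σ(4) = 10 = σ(5) with 4 ≠ 5, so σ is not injective, hence not bijective.
The image of σ is {1, 2, 4, 5, 7, 8, 10}, which has 7 elements.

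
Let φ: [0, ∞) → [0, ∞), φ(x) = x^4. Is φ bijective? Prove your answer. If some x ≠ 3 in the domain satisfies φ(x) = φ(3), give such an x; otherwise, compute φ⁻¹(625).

5

On [0, ∞), x ↦ x^4 is strictly increasing (injective) and for any y ∈ [0, ∞) the 4th root y^{1/4} lies in [0, ∞) (surjective). So φ is bijective.
Since x ↦ x^4 is strictly increasing on [0, ∞), it is injective there, so no x ≠ 3 in the domain has φ(x) = φ(3). We therefore compute φ⁻¹(625) = 625^{1/4} = 5 (indeed 5^4 = 625).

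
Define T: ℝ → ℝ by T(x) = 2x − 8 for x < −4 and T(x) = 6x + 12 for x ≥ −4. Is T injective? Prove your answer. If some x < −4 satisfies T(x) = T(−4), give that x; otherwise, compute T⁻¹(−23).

-15/2

Both pieces are strictly increasing (slopes 2 and 6), so each is injective on its own interval.
The left piece maps (−∞, −4) onto (−∞, −16); the right piece maps [−4, ∞) onto [−12, ∞).
These images are disjoint, so no value is attained by both pieces. Hence T is injective.
Because the two images are disjoint, no x < −4 has T(x) = T(−4), so we compute T⁻¹(−23): −23 lies in (−∞, −16), so solve 2x − 8 = −23: x = (−23 + 8)/2 = −15/2.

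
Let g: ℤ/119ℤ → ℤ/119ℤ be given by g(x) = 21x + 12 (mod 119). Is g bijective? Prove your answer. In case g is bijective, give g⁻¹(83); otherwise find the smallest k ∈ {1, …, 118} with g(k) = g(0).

17

Recall: g is injective if g(s) = g(t) implies s = t.
We have gcd(21, 119) = 7 > 1. Taking s = 0 and t = 17: g(0) = 12 and g(17) = 21·17 + 12 = 369 ≡ 12 (mod 119).
So g(0) = g(17) while 0 ≠ 17, so g is not injective, hence not bijective.
Since g is not bijective, we find the least positive k with g(k) = g(0): this means 21k ≡ 0 (mod 119), i.e. 119 ∣ 21k. Since gcd(21, 119) = 7, dividing through by 7 this holds exactly when 17 ∣ 3k, and as gcd(3, 17) = 1, exactly when 17 ∣ k.
The smallest positive such k is 17.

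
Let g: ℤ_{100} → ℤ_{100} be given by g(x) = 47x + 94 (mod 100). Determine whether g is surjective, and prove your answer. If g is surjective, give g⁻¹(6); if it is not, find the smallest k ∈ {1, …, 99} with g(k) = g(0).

Since gcd(47, 100) = 1, 47 is invertible modulo 100. Euclid's algorithm: 100 = 2·47 + 6, 47 = 7·6 + 5, 6 = 1·5 + 1; back-substituting gives 1 = 83·47 − 39·100, so 47⁻¹ ≡ 83 (mod 100).
Then y ↦ 83(y − 94) is a two-sided inverse to g, so every y ∈ ℤ_{100} has a preimage.
Hence g is surjective.
Since g is surjective, we compute g⁻¹(6): solve 47x + 94 ≡ 6 (mod 100), i.e. 47x ≡ 12 (mod 100).
Multiplying by 47⁻¹ = 83 gives x ≡ 83·12 = 996 = 9·100 + 96 ≡ 96 (mod 100).
Check: g(96) = 47·96 + 94 = 4606 = 46·100 + 6 ≡ 6 (mod 100).

96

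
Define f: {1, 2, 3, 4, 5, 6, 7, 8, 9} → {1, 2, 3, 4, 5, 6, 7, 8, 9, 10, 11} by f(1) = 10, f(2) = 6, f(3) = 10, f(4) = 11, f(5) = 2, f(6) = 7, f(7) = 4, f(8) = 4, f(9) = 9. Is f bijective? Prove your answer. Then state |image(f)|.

7

f(1) = 10 = f(3) with 1 ≠ 3, so f is not injective, hence not bijective.
The image of f is {2, 4, 6, 7, 9, 10, 11}, which has 7 elements.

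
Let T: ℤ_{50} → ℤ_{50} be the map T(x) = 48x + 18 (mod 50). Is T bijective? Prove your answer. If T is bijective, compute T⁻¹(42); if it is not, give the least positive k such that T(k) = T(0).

We have gcd(48, 50) = 2 > 1. Taking a = 0 and b = 25: T(0) = 18 and T(25) = 48·25 + 18 = 1218 ≡ 18 (mod 50).
So T(0) = T(25) while 0 ≠ 25, hence T is not injective, hence not bijective.
Since T is not bijective, we find the least positive k with T(k) = T(0): this means 48k ≡ 0 (mod 50), i.e. 50 ∣ 48k. Since gcd(48, 50) = 2, dividing through by 2 this holds exactly when 25 ∣ 24k, and as gcd(24, 25) = 1, exactly when 25 ∣ k.
The smallest positive such k is 25.

25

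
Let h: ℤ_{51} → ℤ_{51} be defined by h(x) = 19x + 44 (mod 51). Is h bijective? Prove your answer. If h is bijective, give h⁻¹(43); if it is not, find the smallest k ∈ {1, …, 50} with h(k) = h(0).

Recall that injectivity means: for all a, b in the domain, h(a) = h(b) implies a = b.
If h(a) = h(b), then 19a ≡ 19b (mod 51). Because gcd(19, 51) = 1, we may cancel 19 to get a ≡ b (mod 51).
We now compute 19⁻¹ mod 51 explicitly. Euclid's algorithm: 51 = 2·19 + 13, 19 = 1·13 + 6, 13 = 2·6 + 1; back-substituting gives 1 = 43·19 − 16·51, so 19⁻¹ ≡ 43 (mod 51).
For any y ∈ ℤ_{51}, x = 43(y − 44) mod 51 satisfies h(x) = 19·43(y − 44) + 44 ≡ y (since 19·43 ≡ 1 mod 51). So every y has a preimage.
Therefore h is bijective.
Since h is bijective, we compute h⁻¹(43): solve 19x + 44 ≡ 43 (mod 51), i.e. 19x ≡ 50 (mod 51).
Multiplying by 19⁻¹ = 43 gives x ≡ 43·50 = 2150 = 42·51 + 8 ≡ 8 (mod 51).
Check: h(8) = 19·8 + 44 = 196 = 3·51 + 43 ≡ 43 (mod 51).

8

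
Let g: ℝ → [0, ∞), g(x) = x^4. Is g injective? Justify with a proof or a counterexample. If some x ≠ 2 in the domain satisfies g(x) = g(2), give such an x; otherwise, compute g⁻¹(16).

g(2) = 16 = (−2)^4 = g(−2) (since 4 is even), with 2 ≠ −2. So g is not injective.
For the follow-up, such an x exists: taking x = −2 ∈ ℝ gives g(−2) = 16 = g(2) with −2 ≠ 2.

-2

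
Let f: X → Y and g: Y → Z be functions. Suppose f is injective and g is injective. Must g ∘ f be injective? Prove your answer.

Suppose (g ∘ f)(x_1) = (g ∘ f)(x_2), i.e. g(f(x_1)) = g(f(x_2)).
Since g is injective, f(x_1) = f(x_2). Since f is injective, x_1 = x_2. Thus g ∘ f is injective.

injective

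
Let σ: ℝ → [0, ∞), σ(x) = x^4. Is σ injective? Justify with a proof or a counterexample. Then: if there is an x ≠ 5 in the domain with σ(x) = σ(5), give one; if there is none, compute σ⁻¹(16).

σ(5) = 625 = (−5)^4 = σ(−5) (since 4 is even), with 5 ≠ −5. So σ is not injective.
For the follow-up, such an x exists: taking x = −5 ∈ ℝ gives σ(−5) = 625 = σ(5) with −5 ≠ 5.

-5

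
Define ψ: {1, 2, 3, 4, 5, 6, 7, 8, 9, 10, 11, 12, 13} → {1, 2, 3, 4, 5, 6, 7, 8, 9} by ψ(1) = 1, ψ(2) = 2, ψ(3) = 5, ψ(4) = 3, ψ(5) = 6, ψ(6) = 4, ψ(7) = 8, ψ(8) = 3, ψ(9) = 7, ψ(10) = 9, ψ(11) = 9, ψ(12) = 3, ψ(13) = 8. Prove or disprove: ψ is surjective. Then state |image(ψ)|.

Every element of the codomain has a preimage: 1 = ψ(1), 2 = ψ(2), 3 = ψ(4), 4 = ψ(6), 5 = ψ(3), 6 = ψ(5), 7 = ψ(9), 8 = ψ(7), 9 = ψ(10).
Therefore ψ is surjective.
The image of ψ is {1, 2, 3, 4, 5, 6, 7, 8, 9}, which has 9 elements.

9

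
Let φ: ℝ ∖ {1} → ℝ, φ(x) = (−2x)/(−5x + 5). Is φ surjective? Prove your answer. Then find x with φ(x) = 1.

5/3

If φ(x) = 2/5, cross-multiplying gives −5(−2x) = −2(−5x + 5), which simplifies to 0 = −10 — false.  So 2/5 has no preimage and φ is not surjective.
Solving φ(x) = 1: cross-multiplying gives −2x = 1(−5x + 5), which rearranges to 3x = 5, so x = 5/3.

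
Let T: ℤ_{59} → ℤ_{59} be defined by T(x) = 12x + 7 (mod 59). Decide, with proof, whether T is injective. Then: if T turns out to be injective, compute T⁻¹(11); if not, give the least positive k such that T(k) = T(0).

20

Recall: T is injective if T(s) = T(t) implies s = t.
Suppose T(s) = T(t) in ℤ_{59}. Then 12s + 7 ≡ 12t + 7 (mod 59), so 12(s − t) ≡ 0 (mod 59).
Since gcd(12, 59) = 1, 12 is invertible modulo 59, so s − t ≡ 0 (mod 59), i.e. s = t.
Thus T is injective.
We now compute 12⁻¹ mod 59 explicitly. Euclid's algorithm: 59 = 4·12 + 11, 12 = 1·11 + 1; back-substituting gives 1 = 5·12 − 1·59, so 12⁻¹ ≡ 5 (mod 59).
Since T is injective, we find T⁻¹(11): we need 12x ≡ 11 − 7 ≡ 4 (mod 59). Using 12⁻¹ = 5: x ≡ 5·4 = 20, so x = 20.
Check: T(20) = 12·20 + 7 = 247 = 4·59 + 11 ≡ 11 (mod 59).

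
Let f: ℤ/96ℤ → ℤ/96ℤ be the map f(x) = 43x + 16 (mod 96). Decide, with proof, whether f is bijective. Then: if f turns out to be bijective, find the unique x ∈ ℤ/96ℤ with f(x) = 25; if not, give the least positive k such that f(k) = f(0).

By definition, injectivity means: for all u, v in the domain, f(u) = f(v) implies u = v.
Suppose f(u) = f(v) in ℤ/96ℤ. Then 43u + 16 ≡ 43v + 16 (mod 96), therefore 43(u − v) ≡ 0 (mod 96).
Since gcd(43, 96) = 1, 43 is invertible modulo 96, so u − v ≡ 0 (mod 96), i.e. u = v.
We now compute 43⁻¹ mod 96 explicitly. Euclid's algorithm: 96 = 2·43 + 10, 43 = 4·10 + 3, 10 = 3·3 + 1; back-substituting gives 1 = 67·43 − 30·96, so 43⁻¹ ≡ 67 (mod 96).
Then y ↦ 67(y − 16) is a two-sided inverse to f, so every y ∈ ℤ/96ℤ has a preimage.
Hence f is bijective.
Since f is bijective, we compute f⁻¹(25): solve 43x + 16 ≡ 25 (mod 96), i.e. 43x ≡ 9 (mod 96).
Multiplying by 43⁻¹ = 67 gives x ≡ 67·9 = 603 = 6·96 + 27 ≡ 27 (mod 96).
Check: f(27) = 43·27 + 16 = 1177 = 12·96 + 25 ≡ 25 (mod 96).

27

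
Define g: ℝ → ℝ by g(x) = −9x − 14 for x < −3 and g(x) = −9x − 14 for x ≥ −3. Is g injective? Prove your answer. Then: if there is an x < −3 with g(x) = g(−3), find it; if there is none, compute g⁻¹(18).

Both pieces are strictly decreasing (slopes −9 and −9), so each is injective on its own interval.
The left piece maps (−∞, −3) onto (13, ∞); the right piece maps [−3, ∞) onto (−∞, 13].
These images are disjoint, so no value is attained by both pieces. Hence g is injective.
Because the two images are disjoint, no x < −3 has g(x) = g(−3), so we compute g⁻¹(18): 18 lies in (13, ∞), so solve −9x − 14 = 18: x = (18 + 14)/(−9) = −32/9.

-32/9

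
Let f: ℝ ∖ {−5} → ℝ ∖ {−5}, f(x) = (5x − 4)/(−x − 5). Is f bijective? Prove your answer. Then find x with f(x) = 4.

-16/9

Suppose f(x_1) = f(x_2). Cross-multiplying: (5x_1 − 4)(−x_2 − 5) = (5x_2 − 4)(−x_1 − 5).
Expanding both sides and cancelling the symmetric terms leaves −29·(x_1 − x_2) = 0. Since −29 ≠ 0, x_1 = x_2. Therefore f is injective.
For any y ≠ −5, solving y(−x − 5) = 5x − 4 for x gives a well-defined x ≠ −5. So f is surjective.
Thus f is bijective.
Solving f(x) = 4: cross-multiplying gives 5x − 4 = 4(−x − 5), which rearranges to 9x = −16, so x = −16/9.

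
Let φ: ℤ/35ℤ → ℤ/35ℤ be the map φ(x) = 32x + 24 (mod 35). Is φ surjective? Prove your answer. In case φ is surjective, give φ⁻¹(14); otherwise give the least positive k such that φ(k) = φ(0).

Since gcd(32, 35) = 1, 32 is invertible modulo 35. Euclid's algorithm: 35 = 1·32 + 3, 32 = 10·3 + 2, 3 = 1·2 + 1; back-substituting gives 1 = 23·32 − 21·35, so 32⁻¹ ≡ 23 (mod 35).
For any y ∈ ℤ/35ℤ, x = 23(y − 24) mod 35 satisfies φ(x) = 32·23(y − 24) + 24 ≡ y (since 32·23 ≡ 1 mod 35). So every y has a preimage.
Hence φ is surjective.
Since φ is surjective, we find φ⁻¹(14): we need 32x ≡ 14 − 24 ≡ 25 (mod 35). Using 32⁻¹ = 23: x ≡ 23·25 = 575 = 16·35 + 15, so x = 15.
Check: φ(15) = 32·15 + 24 = 504 = 14·35 + 14 ≡ 14 (mod 35).

15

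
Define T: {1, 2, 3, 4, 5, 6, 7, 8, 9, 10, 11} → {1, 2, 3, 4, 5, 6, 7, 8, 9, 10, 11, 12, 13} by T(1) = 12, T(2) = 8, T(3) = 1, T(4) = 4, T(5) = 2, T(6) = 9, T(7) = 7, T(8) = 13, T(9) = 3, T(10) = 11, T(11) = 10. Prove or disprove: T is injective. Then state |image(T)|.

The values T(1), …, T(11) are 12, 8, 1, 4, 2, 9, 7, 13, 3, 11, 10 — all distinct.
So T(u) = T(v) only when u = v, and T is injective.
The image of T is {1, 2, 3, 4, 7, 8, 9, 10, 11, 12, 13}, which has 11 elements.

11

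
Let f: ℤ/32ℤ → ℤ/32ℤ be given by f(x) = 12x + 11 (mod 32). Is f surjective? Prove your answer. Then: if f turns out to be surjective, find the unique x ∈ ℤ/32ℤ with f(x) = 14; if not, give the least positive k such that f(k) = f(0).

By definition, surjectivity means every element of the codomain has a preimage under f.
Since gcd(12, 32) = 4, we have 12x ≡ 0 (mod 4) for all x, so f(x) ≡ 3 (mod 4).
But 0 ≢ 3 (mod 4), so 0 ∈ ℤ/32ℤ has no preimage. Thus f is not surjective.
Since f is not surjective, we find the least positive k with f(k) = f(0): this means 12k ≡ 0 (mod 32), i.e. 32 ∣ 12k. Since gcd(12, 32) = 4, dividing through by 4 this holds exactly when 8 ∣ 3k, and as gcd(3, 8) = 1, exactly when 8 ∣ k.
The smallest positive such k is 8.

8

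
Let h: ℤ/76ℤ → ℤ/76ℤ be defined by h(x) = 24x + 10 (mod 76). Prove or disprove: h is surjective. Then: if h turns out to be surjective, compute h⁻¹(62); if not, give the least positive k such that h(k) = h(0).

Since gcd(24, 76) = 4, we have 24x ≡ 0 (mod 4) for all x, so h(x) ≡ 2 (mod 4).
But 0 ≢ 2 (mod 4), so 0 ∈ ℤ/76ℤ has no preimage. So h is not surjective.
Since h is not surjective, we find the least positive k with h(k) = h(0): this means 24k ≡ 0 (mod 76), i.e. 76 ∣ 24k. Since gcd(24, 76) = 4, dividing through by 4 this holds exactly when 19 ∣ 6k, and as gcd(6, 19) = 1, exactly when 19 ∣ k.
The smallest positive such k is 19.

19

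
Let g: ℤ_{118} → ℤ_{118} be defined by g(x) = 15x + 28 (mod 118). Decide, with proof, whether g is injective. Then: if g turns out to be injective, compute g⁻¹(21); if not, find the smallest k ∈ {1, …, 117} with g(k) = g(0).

Suppose g(a) = g(b) in ℤ_{118}. Then 15a + 28 ≡ 15b + 28 (mod 118), so 15(a − b) ≡ 0 (mod 118).
Since gcd(15, 118) = 1, 15 is invertible modulo 118, thus a − b ≡ 0 (mod 118), i.e. a = b.
Therefore g is injective.
We now compute 15⁻¹ mod 118 explicitly. Euclid's algorithm: 118 = 7·15 + 13, 15 = 1·13 + 2, 13 = 6·2 + 1; back-substituting gives 1 = 63·15 − 8·118, so 15⁻¹ ≡ 63 (mod 118).
Since g is injective, we compute g⁻¹(21): solve 15x + 28 ≡ 21 (mod 118), i.e. 15x ≡ 111 (mod 118).
Multiplying by 15⁻¹ = 63 gives x ≡ 63·111 = 6993 = 59·118 + 31 ≡ 31 (mod 118).
Check: g(31) = 15·31 + 28 = 493 = 4·118 + 21 ≡ 21 (mod 118).

31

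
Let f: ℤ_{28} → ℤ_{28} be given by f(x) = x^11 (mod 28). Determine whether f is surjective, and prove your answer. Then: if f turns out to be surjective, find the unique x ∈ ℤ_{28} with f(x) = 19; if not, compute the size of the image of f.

f(0) = 0^11 = 0.
f(14): Repeated squaring mod 28: 14^1 ≡ 14, 14^2 ≡ 14² = 196 ≡ 0, 14^4 ≡ 0² = 0, 14^8 ≡ 0² = 0. Since 11 = 8 + 2 + 1, 14^11 ≡ 0·0·14: 0·0 = 0, then 0·14 = 0. So 14^11 ≡ 0 (mod 28).
So f(0) = f(14) = 0 while 0 ≠ 14, thus f is not injective.
A non-injective map from the 28-element set ℤ_{28} to itself takes at most 27 distinct values, so it cannot be surjective. Thus f is not surjective.
Since f is not surjective, we determine |image(f)|. Computing x^11 mod 28 for each x (by repeated squaring, reducing mod 28 at every step), the values f(0), f(1), …, f(27) are: 0, 1, 4, 19, 16, 17, 20, 7, 8, 25, 12, 23, 24, 13, 0, 15, 4, 5, 16, 3, 20, 21, 8, 11, 12, 9, 24, 27.
The distinct values are {0, 1, 3, 4, 5, 7, 8, 9, 11, 12, 13, 15, 16, 17, 19, 20, 21, 23, 24, 25, 27}; there are 21 of them.

21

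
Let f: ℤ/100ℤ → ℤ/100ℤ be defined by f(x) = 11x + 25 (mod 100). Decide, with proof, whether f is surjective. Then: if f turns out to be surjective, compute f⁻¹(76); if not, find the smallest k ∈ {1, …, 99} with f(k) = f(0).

41

Recall: surjectivity means every element of the codomain has a preimage under f.
Since gcd(11, 100) = 1, 11 is invertible modulo 100. Euclid's algorithm: 100 = 9·11 + 1; back-substituting gives 1 = 91·11 − 10·100, so 11⁻¹ ≡ 91 (mod 100).
Then y ↦ 91(y − 25) is a two-sided inverse to f, so every y ∈ ℤ/100ℤ has a preimage.
Thus f is surjective.
Since f is surjective, we find f⁻¹(76): we need 11x ≡ 76 − 25 ≡ 51 (mod 100). Using 11⁻¹ = 91: x ≡ 91·51 = 4641 = 46·100 + 41, so x = 41.
Check: f(41) = 11·41 + 25 = 476 = 4·100 + 76 ≡ 76 (mod 100).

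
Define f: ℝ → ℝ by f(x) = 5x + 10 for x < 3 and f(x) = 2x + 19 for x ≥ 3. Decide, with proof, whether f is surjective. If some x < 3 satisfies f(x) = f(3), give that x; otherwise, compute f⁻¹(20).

Both pieces are strictly increasing (slopes 5 and 2), so each is injective on its own interval.
The left piece maps (−∞, 3) onto (−∞, 25); the right piece maps [3, ∞) onto [25, ∞).
These images together cover ℝ, so f is surjective.
Because the two images are disjoint, no x < 3 has f(x) = f(3), so we compute f⁻¹(20): 20 lies in (−∞, 25), so solve 5x + 10 = 20: x = (20 − 10)/5 = 2.

2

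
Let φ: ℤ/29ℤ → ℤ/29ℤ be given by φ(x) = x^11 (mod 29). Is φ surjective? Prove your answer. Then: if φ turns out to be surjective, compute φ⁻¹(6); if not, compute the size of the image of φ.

Since 29 is prime, the nonzero elements of ℤ/29ℤ form a cyclic group of order 28.
As gcd(11, 28) = 1, raising to the 11th power is a bijection on this group: if s^11 ≡ t^11 then (st^{−1})^11 = 1, and the only element of order dividing gcd(11, 28) = 1 is 1, so s = t.
With φ(0) = 0 this makes φ injective on all of ℤ/29ℤ, hence bijective (finite equal-size domain and codomain). In particular φ is surjective.
Since φ is surjective, we find the preimage of 6. The inverse of x ↦ x^11 on (ℤ/29ℤ)^× is x ↦ x^23, because 11·23 = 253 = 9·28 + 1 ≡ 1 (mod 28) and x^{28} = 1 for x ≠ 0 (Fermat). So φ⁻¹(6) = 6^23 mod 29.
Repeated squaring mod 29: 6^1 ≡ 6, 6^2 ≡ 6² = 36 ≡ 7, 6^4 ≡ 7² = 49 ≡ 20, 6^8 ≡ 20² = 400 ≡ 23, 6^16 ≡ 23² = 529 ≡ 7. Since 23 = 16 + 4 + 2 + 1, 6^23 ≡ 7·20·7·6: 7·20 = 140 ≡ 24, then 24·7 = 168 ≡ 23, then 23·6 = 138 ≡ 22. So 6^23 ≡ 22 (mod 29).
Hence φ⁻¹(6) = 22.

22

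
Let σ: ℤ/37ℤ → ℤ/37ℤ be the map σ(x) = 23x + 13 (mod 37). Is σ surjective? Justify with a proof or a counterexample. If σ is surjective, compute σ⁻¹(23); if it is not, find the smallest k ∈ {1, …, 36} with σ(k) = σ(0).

31

Since gcd(23, 37) = 1, 23 is invertible modulo 37. Euclid's algorithm: 37 = 1·23 + 14, 23 = 1·14 + 9, 14 = 1·9 + 5, 9 = 1·5 + 4, 5 = 1·4 + 1; back-substituting gives 1 = 29·23 − 18·37, so 23⁻¹ ≡ 29 (mod 37).
For any y ∈ ℤ/37ℤ, x = 29(y − 13) mod 37 satisfies σ(x) = 23·29(y − 13) + 13 ≡ y (since 23·29 ≡ 1 mod 37). So every y has a preimage.
Hence σ is surjective.
Since σ is surjective, we find σ⁻¹(23): we need 23x ≡ 23 − 13 ≡ 10 (mod 37). Using 23⁻¹ = 29: x ≡ 29·10 = 290 = 7·37 + 31, so x = 31.
Check: σ(31) = 23·31 + 13 = 726 = 19·37 + 23 ≡ 23 (mod 37).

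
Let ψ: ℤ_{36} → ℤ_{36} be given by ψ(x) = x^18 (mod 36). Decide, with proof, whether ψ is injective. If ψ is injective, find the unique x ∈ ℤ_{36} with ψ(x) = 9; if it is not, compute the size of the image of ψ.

4

ψ(2): Repeated squaring mod 36: 2^1 ≡ 2, 2^2 ≡ 2² = 4, 2^4 ≡ 4² = 16, 2^8 ≡ 16² = 256 ≡ 4, 2^16 ≡ 4² = 16. Since 18 = 16 + 2, 2^18 ≡ 16·4: 16·4 = 64 ≡ 28. So 2^18 ≡ 28 (mod 36).
ψ(4): Repeated squaring mod 36: 4^1 ≡ 4, 4^2 ≡ 4² = 16, 4^4 ≡ 16² = 256 ≡ 4, 4^8 ≡ 4² = 16, 4^16 ≡ 16² = 256 ≡ 4. Since 18 = 16 + 2, 4^18 ≡ 4·16: 4·16 = 64 ≡ 28. So 4^18 ≡ 28 (mod 36).
So ψ(2) = ψ(4) = 28 while 2 ≠ 4, hence ψ is not injective.
Since ψ is not injective, we determine |image(ψ)|. Computing x^18 mod 36 for each x (by repeated squaring, reducing mod 36 at every step), the values ψ(0), ψ(1), …, ψ(35) are: 0, 1, 28, 9, 28, 1, 0, 1, 28, 9, 28, 1, 0, 1, 28, 9, 28, 1, 0, 1, 28, 9, 28, 1, 0, 1, 28, 9, 28, 1, 0, 1, 28, 9, 28, 1.
The distinct values are {0, 1, 9, 28}; there are 4 of them.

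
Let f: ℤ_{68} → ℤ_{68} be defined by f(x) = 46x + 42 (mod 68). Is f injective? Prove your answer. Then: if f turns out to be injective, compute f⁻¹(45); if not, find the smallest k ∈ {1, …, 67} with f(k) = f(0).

34

Recall that f is injective when f(u) = f(v) forces u = v.
We have gcd(46, 68) = 2 > 1. Taking u = 0 and v = 34: f(0) = 42 and f(34) = 46·34 + 42 = 1606 ≡ 42 (mod 68).
So f(0) = f(34) while 0 ≠ 34, therefore f is not injective.
Since f is not injective, we find the least positive k with f(k) = f(0): this means 46k ≡ 0 (mod 68), i.e. 68 ∣ 46k. Since gcd(46, 68) = 2, dividing through by 2 this holds exactly when 34 ∣ 23k, and as gcd(23, 34) = 1, exactly when 34 ∣ k.
The smallest positive such k is 34.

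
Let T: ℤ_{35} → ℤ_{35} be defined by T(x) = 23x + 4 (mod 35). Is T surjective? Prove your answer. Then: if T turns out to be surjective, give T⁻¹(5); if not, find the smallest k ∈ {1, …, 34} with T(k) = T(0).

Since gcd(23, 35) = 1, 23 is invertible modulo 35. Euclid's algorithm: 35 = 1·23 + 12, 23 = 1·12 + 11, 12 = 1·11 + 1; back-substituting gives 1 = 32·23 − 21·35, so 23⁻¹ ≡ 32 (mod 35).
Then y ↦ 32(y − 4) is a two-sided inverse to T, so every y ∈ ℤ_{35} has a preimage.
Therefore T is surjective.
Since T is surjective, we find T⁻¹(5): we need 23x ≡ 5 − 4 ≡ 1 (mod 35). Using 23⁻¹ = 32: x ≡ 32·1 = 32, so x = 32.
Check: T(32) = 23·32 + 4 = 740 = 21·35 + 5 ≡ 5 (mod 35).

32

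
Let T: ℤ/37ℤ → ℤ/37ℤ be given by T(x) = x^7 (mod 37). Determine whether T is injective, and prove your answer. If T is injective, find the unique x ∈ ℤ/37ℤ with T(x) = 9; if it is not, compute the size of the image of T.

12

Since 37 is prime, the nonzero elements of ℤ/37ℤ form a cyclic group of order 36.
As gcd(7, 36) = 1, raising to the 7th power is a bijection on this group: if a^7 ≡ b^7 then (ab^{−1})^7 = 1, and the only element of order dividing gcd(7, 36) = 1 is 1, so a = b.
With T(0) = 0 this makes T injective on all of ℤ/37ℤ, hence bijective (finite equal-size domain and codomain). In particular T is injective.
Since T is injective, we find the preimage of 9. The inverse of x ↦ x^7 on (ℤ/37ℤ)^× is x ↦ x^31, because 7·31 = 217 = 6·36 + 1 ≡ 1 (mod 36) and x^{36} = 1 for x ≠ 0 (Fermat). So T⁻¹(9) = 9^31 mod 37.
Repeated squaring mod 37: 9^1 ≡ 9, 9^2 ≡ 9² = 81 ≡ 7, 9^4 ≡ 7² = 49 ≡ 12, 9^8 ≡ 12² = 144 ≡ 33, 9^16 ≡ 33² = 1089 ≡ 16. Since 31 = 16 + 8 + 4 + 2 + 1, 9^31 ≡ 16·33·12·7·9: 16·33 = 528 ≡ 10, then 10·12 = 120 ≡ 9, then 9·7 = 63 ≡ 26, then 26·9 = 234 ≡ 12. So 9^31 ≡ 12 (mod 37).
Hence T⁻¹(9) = 12.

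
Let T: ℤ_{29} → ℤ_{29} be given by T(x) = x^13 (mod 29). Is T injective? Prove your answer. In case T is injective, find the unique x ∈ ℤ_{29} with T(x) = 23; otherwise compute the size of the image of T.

Since 29 is prime, the nonzero elements of ℤ_{29} form a cyclic group of order 28.
As gcd(13, 28) = 1, raising to the 13th power is a bijection on this group: if a^13 ≡ b^13 then (ab^{−1})^13 = 1, and the only element of order dividing gcd(13, 28) = 1 is 1, so a = b.
With T(0) = 0 this makes T injective on all of ℤ_{29}, hence bijective (finite equal-size domain and codomain). In particular T is injective.
Since T is injective, we find the preimage of 23. The inverse of x ↦ x^13 on (ℤ_{29})^× is x ↦ x^13, because 13·13 = 169 = 6·28 + 1 ≡ 1 (mod 28) and x^{28} = 1 for x ≠ 0 (Fermat). So T⁻¹(23) = 23^13 mod 29.
Repeated squaring mod 29: 23^1 ≡ 23, 23^2 ≡ 23² = 529 ≡ 7, 23^4 ≡ 7² = 49 ≡ 20, 23^8 ≡ 20² = 400 ≡ 23. Since 13 = 8 + 4 + 1, 23^13 ≡ 23·20·23: 23·20 = 460 ≡ 25, then 25·23 = 575 ≡ 24. So 23^13 ≡ 24 (mod 29).
Hence T⁻¹(23) = 24.

24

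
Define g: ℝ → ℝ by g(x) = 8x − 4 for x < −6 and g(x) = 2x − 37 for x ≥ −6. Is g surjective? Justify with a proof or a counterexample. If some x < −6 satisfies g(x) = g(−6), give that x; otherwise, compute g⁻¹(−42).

Both pieces are strictly increasing (slopes 8 and 2), so each is injective on its own interval.
The left piece maps (−∞, −6) onto (−∞, −52); the right piece maps [−6, ∞) onto [−49, ∞).
The union (−∞, −52) ∪ [−49, ∞) omits the interval between −52 and −49; in particular −52 has no preimage. So g is not surjective.
Because the two images are disjoint, no x < −6 has g(x) = g(−6), so we compute g⁻¹(−42): −42 lies in [−49, ∞), so solve 2x − 37 = −42: x = (−42 + 37)/2 = −5/2.

-5/2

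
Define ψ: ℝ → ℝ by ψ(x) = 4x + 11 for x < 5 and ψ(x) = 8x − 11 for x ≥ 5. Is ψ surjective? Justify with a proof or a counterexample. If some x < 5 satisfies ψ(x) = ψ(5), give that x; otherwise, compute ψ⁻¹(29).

Both pieces are strictly increasing (slopes 4 and 8), so each is injective on its own interval.
The left piece maps (−∞, 5) onto (−∞, 31); the right piece maps [5, ∞) onto [29, ∞).
The union (−∞, 31) ∪ [29, ∞) covers ℝ, so ψ is surjective.
For the follow-up: the images overlap, so an x < 5 with ψ(x) = ψ(5) exists. ψ(5) = 29; solving 4x + 11 = 29 for x < 5 gives x = (29 − 11)/4 = 9/2.

9/2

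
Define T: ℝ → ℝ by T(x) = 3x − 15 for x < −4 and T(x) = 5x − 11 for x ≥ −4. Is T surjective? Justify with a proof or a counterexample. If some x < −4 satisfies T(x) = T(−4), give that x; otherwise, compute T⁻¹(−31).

Both pieces are strictly increasing (slopes 3 and 5), so each is injective on its own interval.
The left piece maps (−∞, −4) onto (−∞, −27); the right piece maps [−4, ∞) onto [−31, ∞).
The union (−∞, −27) ∪ [−31, ∞) covers ℝ, so T is surjective.
For the follow-up: the images overlap, so an x < −4 with T(x) = T(−4) exists. T(−4) = −31; solving 3x − 15 = −31 for x < −4 gives x = (−31 + 15)/3 = −16/3.

-16/3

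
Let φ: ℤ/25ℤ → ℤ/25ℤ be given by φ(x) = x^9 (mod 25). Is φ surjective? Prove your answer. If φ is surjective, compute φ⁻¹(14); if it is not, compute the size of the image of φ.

21

φ(0) = 0^9 = 0.
φ(5): Repeated squaring mod 25: 5^1 ≡ 5, 5^2 ≡ 5² = 25 ≡ 0, 5^4 ≡ 0² = 0, 5^8 ≡ 0² = 0. Since 9 = 8 + 1, 5^9 ≡ 0·5: 0·5 = 0. So 5^9 ≡ 0 (mod 25).
So φ(0) = φ(5) = 0 while 0 ≠ 5, therefore φ is not injective.
A non-injective map from the 25-element set ℤ/25ℤ to itself takes at most 24 distinct values, so it cannot be surjective. So φ is not surjective.
Since φ is not surjective, we determine |image(φ)|. Computing x^9 mod 25 for each x (by repeated squaring, reducing mod 25 at every step), the values φ(0), φ(1), …, φ(24) are: 0, 1, 12, 8, 19, 0, 21, 7, 3, 14, 0, 16, 2, 23, 9, 0, 11, 22, 18, 4, 0, 6, 17, 13, 24.
The distinct values are {0, 1, 2, 3, 4, 6, 7, 8, 9, 11, 12, 13, 14, 16, 17, 18, 19, 21, 22, 23, 24}; there are 21 of them.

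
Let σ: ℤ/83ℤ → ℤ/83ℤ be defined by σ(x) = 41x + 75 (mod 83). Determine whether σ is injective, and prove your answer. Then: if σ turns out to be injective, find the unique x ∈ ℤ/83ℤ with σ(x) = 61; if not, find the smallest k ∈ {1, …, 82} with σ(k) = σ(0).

28

If σ(s) = σ(t), then 41s ≡ 41t (mod 83). Because gcd(41, 83) = 1, we may cancel 41 to get s ≡ t (mod 83).
Hence σ is injective.
We now compute 41⁻¹ mod 83 explicitly. Euclid's algorithm: 83 = 2·41 + 1; back-substituting gives 1 = 81·41 − 40·83, so 41⁻¹ ≡ 81 (mod 83).
Since σ is injective, we find σ⁻¹(61): we need 41x ≡ 61 − 75 ≡ 69 (mod 83). Using 41⁻¹ = 81: x ≡ 81·69 = 5589 = 67·83 + 28, so x = 28.
Check: σ(28) = 41·28 + 75 = 1223 = 14·83 + 61 ≡ 61 (mod 83).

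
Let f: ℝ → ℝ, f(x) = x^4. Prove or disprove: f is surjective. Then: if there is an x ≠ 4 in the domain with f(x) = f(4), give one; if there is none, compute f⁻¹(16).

Since 4 is even, x^4 ≥ 0 for all x ∈ ℝ, so −1 ∈ ℝ has no preimage. So f is not surjective.
For the follow-up, such an x exists: taking x = −4 ∈ ℝ gives f(−4) = 256 = f(4) with −4 ≠ 4.

-4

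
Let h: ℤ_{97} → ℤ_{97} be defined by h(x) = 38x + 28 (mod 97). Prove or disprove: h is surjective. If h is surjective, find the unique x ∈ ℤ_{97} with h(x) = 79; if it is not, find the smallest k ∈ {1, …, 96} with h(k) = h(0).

9

Since gcd(38, 97) = 1, 38 is invertible modulo 97. Euclid's algorithm: 97 = 2·38 + 21, 38 = 1·21 + 17, 21 = 1·17 + 4, 17 = 4·4 + 1; back-substituting gives 1 = 23·38 − 9·97, so 38⁻¹ ≡ 23 (mod 97).
Then y ↦ 23(y − 28) is a two-sided inverse to h, so every y ∈ ℤ_{97} has a preimage.
Thus h is surjective.
Since h is surjective, we find h⁻¹(79): we need 38x ≡ 79 − 28 ≡ 51 (mod 97). Using 38⁻¹ = 23: x ≡ 23·51 = 1173 = 12·97 + 9, so x = 9.
Check: h(9) = 38·9 + 28 = 370 = 3·97 + 79 ≡ 79 (mod 97).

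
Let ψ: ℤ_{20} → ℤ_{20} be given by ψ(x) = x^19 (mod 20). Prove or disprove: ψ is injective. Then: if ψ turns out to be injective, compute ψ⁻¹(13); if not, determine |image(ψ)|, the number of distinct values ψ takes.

15

ψ(0) = 0^19 = 0.
ψ(10): Repeated squaring mod 20: 10^1 ≡ 10, 10^2 ≡ 10² = 100 ≡ 0, 10^4 ≡ 0² = 0, 10^8 ≡ 0² = 0, 10^16 ≡ 0² = 0. Since 19 = 16 + 2 + 1, 10^19 ≡ 0·0·10: 0·0 = 0, then 0·10 = 0. So 10^19 ≡ 0 (mod 20).
So ψ(0) = ψ(10) = 0 while 0 ≠ 10, so ψ is not injective.
Since ψ is not injective, we determine |image(ψ)|. Computing x^19 mod 20 for each x (by repeated squaring, reducing mod 20 at every step), the values ψ(0), ψ(1), …, ψ(19) are: 0, 1, 8, 7, 4, 5, 16, 3, 12, 9, 0, 11, 8, 17, 4, 15, 16, 13, 12, 19.
The distinct values are {0, 1, 3, 4, 5, 7, 8, 9, 11, 12, 13, 15, 16, 17, 19}; there are 15 of them.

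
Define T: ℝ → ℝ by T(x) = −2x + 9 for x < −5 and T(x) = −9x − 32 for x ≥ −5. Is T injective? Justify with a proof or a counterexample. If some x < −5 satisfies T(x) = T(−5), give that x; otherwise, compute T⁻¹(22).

-13/2

Both pieces are strictly decreasing (slopes −2 and −9), so each is injective on its own interval.
The left piece maps (−∞, −5) onto (19, ∞); the right piece maps [−5, ∞) onto (−∞, 13].
These images are disjoint, so no value is attained by both pieces. Hence T is injective.
Because the two images are disjoint, no x < −5 has T(x) = T(−5), so we compute T⁻¹(22): 22 lies in (19, ∞), so solve −2x + 9 = 22: x = (22 − 9)/(−2) = −13/2.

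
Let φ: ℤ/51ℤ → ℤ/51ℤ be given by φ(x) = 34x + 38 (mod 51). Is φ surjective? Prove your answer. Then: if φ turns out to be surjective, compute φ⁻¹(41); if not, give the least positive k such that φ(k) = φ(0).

3

Since gcd(34, 51) = 17, we have 34x ≡ 0 (mod 17) for all x, so φ(x) ≡ 4 (mod 17).
But 0 ≢ 4 (mod 17), so 0 ∈ ℤ/51ℤ has no preimage. So φ is not surjective.
Since φ is not surjective, we find the least positive k with φ(k) = φ(0): this means 34k ≡ 0 (mod 51), i.e. 51 ∣ 34k. Since gcd(34, 51) = 17, dividing through by 17 this holds exactly when 3 ∣ 2k, and as gcd(2, 3) = 1, exactly when 3 ∣ k.
The smallest positive such k is 3.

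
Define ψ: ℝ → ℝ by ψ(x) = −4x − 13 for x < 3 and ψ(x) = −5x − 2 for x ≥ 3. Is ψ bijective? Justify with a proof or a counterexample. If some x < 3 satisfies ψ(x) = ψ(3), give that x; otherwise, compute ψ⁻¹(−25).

1

Both pieces are strictly decreasing (slopes −4 and −5), so each is injective on its own interval.
The left piece maps (−∞, 3) onto (−25, ∞); the right piece maps [3, ∞) onto (−∞, −17].
These images overlap. In particular ψ(3) = −17 (right piece), and solving −4x − 13 = −17 on the left piece gives x = 1 < 3.
So ψ(1) = ψ(3) with 1 ≠ 3, and ψ is not injective, hence not bijective. This x = 1 is the requested value below 3.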